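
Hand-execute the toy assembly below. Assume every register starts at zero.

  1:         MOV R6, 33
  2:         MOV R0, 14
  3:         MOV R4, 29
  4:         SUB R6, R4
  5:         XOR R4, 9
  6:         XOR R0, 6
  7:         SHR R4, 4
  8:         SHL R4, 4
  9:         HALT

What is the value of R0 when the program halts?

8

R6=33
R0=14
R4=29
R6=33-29=4
R4=29^9=20
R0=14^6=8
R4=20>>4=1
R4=1<<4=16
halt.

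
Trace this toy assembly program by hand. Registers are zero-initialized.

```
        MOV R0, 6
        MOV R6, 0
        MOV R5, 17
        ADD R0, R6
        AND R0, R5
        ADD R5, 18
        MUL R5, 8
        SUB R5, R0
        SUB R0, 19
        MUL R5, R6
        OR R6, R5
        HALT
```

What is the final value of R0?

R0=6
R6=0
R5=17
R0=6+0=6
R0=6&17=0
R5=17+18=35
R5=35*8=280
R5=280-0=280
R0=0-19=-19
R5=280*0=0
R6=0|0=0
halt.

-19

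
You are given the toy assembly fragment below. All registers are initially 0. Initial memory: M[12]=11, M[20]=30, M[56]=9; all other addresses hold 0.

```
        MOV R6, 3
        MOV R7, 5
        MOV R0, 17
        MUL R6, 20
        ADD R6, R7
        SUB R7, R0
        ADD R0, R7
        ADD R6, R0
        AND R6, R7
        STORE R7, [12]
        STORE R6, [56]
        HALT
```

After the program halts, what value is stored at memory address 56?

MOV R6, 3 → R6=3
MOV R7, 5 → R7=5
MOV R0, 17 → R0=17
MUL R6, 20 → R6=3*20=60
ADD R6, R7 → R6=60+5=65
SUB R7, R0 → R7=5-17=-12
ADD R0, R7 → R0=17+(-12)=5
ADD R6, R0 → R6=65+5=70
AND R6, R7 → R6=70&(-12)=68
STORE R7, [12] → M[12]=-12
STORE R6, [56] → M[56]=68
halt.

68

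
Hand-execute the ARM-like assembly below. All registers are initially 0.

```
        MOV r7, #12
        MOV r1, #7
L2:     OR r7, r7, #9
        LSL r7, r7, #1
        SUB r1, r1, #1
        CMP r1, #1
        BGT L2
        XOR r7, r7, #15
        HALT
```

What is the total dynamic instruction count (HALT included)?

after MOV r7, #12: r7=12
after MOV r1, #7: r1=7
after OR r7, r7, #9: r7=12|9=13
after LSL r7, r7, #1: r7=13<<1=26
after SUB r1, r1, #1: r1=7-1=6
CMP r1, #1  (cmp 6,1)
BGT L2: taken
after OR r7, r7, #9: r7=26|9=27
after LSL r7, r7, #1: r7=27<<1=54
after SUB r1, r1, #1: r1=6-1=5
CMP r1, #1  (cmp 5,1)
BGT L2: taken
after OR r7, r7, #9: r7=54|9=63
after LSL r7, r7, #1: r7=63<<1=126
after SUB r1, r1, #1: r1=5-1=4
CMP r1, #1  (cmp 4,1)
BGT L2: taken
after OR r7, r7, #9: r7=126|9=127
after LSL r7, r7, #1: r7=127<<1=254
after SUB r1, r1, #1: r1=4-1=3
CMP r1, #1  (cmp 3,1)
BGT L2: taken
after OR r7, r7, #9: r7=254|9=255
after LSL r7, r7, #1: r7=255<<1=510
after SUB r1, r1, #1: r1=3-1=2
CMP r1, #1  (cmp 2,1)
BGT L2: taken
after OR r7, r7, #9: r7=510|9=511
after LSL r7, r7, #1: r7=511<<1=1022
after SUB r1, r1, #1: r1=2-1=1
CMP r1, #1  (cmp 1,1)
BGT L2: not taken
after XOR r7, r7, #15: r7=1022^15=1009
halt.
Total executed instructions: 34.

34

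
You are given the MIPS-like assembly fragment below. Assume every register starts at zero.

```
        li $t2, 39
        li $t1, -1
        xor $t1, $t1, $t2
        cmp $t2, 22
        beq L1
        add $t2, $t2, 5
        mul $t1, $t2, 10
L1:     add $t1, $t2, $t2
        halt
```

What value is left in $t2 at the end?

44

li $t2, 39 → $t2=39
li $t1, -1 → $t1=-1
xor $t1, $t1, $t2 → $t1=(-1)^39=-40
cmp $t2, 22  (cmp 39,22)
beq L1: not taken
add $t2, $t2, 5 → $t2=39+5=44
mul $t1, $t2, 10 → $t1=44*10=440
add $t1, $t2, $t2 → $t1=44+44=88
halt.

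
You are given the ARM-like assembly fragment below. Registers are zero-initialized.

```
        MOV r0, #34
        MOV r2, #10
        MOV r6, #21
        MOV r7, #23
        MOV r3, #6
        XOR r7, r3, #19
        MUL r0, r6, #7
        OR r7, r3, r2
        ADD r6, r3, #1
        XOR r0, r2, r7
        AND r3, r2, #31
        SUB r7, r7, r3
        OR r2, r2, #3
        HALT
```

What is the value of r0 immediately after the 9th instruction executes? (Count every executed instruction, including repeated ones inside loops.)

147

MOV r0, #34 → r0=34
MOV r2, #10 → r2=10
MOV r6, #21 → r6=21
MOV r7, #23 → r7=23
MOV r3, #6 → r3=6
XOR r7, r3, #19 → r7=6^19=21
MUL r0, r6, #7 → r0=21*7=147
OR r7, r3, r2 → r7=6|10=14
ADD r6, r3, #1 → r6=6+1=7
After step 9: r0 = 147.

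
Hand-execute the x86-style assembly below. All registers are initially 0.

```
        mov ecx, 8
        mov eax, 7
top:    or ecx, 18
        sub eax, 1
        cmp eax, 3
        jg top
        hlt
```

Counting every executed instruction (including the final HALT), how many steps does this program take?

ecx=8
eax=7
ecx=8|18=26
eax=7-1=6
cmp eax, 3  (cmp 6,3)
jg top: taken
ecx=26|18=26
eax=6-1=5
cmp eax, 3  (cmp 5,3)
jg top: taken
ecx=26|18=26
eax=5-1=4
cmp eax, 3  (cmp 4,3)
jg top: taken
ecx=26|18=26
eax=4-1=3
cmp eax, 3  (cmp 3,3)
jg top: not taken
halt.
Total executed instructions: 19.

19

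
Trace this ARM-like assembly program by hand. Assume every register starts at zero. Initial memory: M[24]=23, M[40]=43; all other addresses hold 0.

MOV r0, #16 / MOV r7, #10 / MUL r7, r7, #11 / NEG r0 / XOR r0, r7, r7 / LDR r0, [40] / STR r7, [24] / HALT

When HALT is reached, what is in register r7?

MOV r0, #16 → r0=16
MOV r7, #10 → r7=10
MUL r7, r7, #11 → r7=10*11=110
NEG r0 → r0=-(16)=-16
XOR r0, r7, r7 → r0=110^110=0
LDR r0, [40] → r0=M[40]=43
STR r7, [24] → M[24]=110
halt.

110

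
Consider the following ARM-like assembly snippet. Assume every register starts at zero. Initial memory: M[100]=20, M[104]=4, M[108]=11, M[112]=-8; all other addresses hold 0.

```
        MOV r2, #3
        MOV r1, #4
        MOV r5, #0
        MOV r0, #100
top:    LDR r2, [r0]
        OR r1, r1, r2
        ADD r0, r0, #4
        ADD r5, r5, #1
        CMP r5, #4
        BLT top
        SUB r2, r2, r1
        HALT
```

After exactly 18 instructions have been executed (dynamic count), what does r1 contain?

31

r2=3
r1=4
r5=0
r0=100
r2=M[100]=20
r1=4|20=20
r0=100+4=104
r5=0+1=1
CMP r5, #4  (cmp 1,4)
BLT top: taken
r2=M[104]=4
r1=20|4=20
r0=104+4=108
r5=1+1=2
CMP r5, #4  (cmp 2,4)
BLT top: taken
r2=M[108]=11
r1=20|11=31
After step 18: r1 = 31.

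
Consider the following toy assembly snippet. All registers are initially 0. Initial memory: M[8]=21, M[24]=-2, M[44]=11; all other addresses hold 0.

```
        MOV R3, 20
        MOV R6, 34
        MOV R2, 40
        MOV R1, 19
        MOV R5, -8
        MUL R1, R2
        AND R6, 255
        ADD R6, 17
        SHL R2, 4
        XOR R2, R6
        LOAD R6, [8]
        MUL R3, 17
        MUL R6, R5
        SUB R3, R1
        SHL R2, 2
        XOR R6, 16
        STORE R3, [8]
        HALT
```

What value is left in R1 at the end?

760

after MOV R3, 20: R3=20
after MOV R6, 34: R6=34
after MOV R2, 40: R2=40
after MOV R1, 19: R1=19
after MOV R5, -8: R5=-8
after MUL R1, R2: R1=19*40=760
after AND R6, 255: R6=34&255=34
after ADD R6, 17: R6=34+17=51
after SHL R2, 4: R2=40<<4=640
after XOR R2, R6: R2=640^51=691
after LOAD R6, [8]: R6=M[8]=21
after MUL R3, 17: R3=20*17=340
after MUL R6, R5: R6=21*(-8)=-168
after SUB R3, R1: R3=340-760=-420
after SHL R2, 2: R2=691<<2=2764
after XOR R6, 16: R6=(-168)^16=-184
STORE R3, [8] → M[8]=-420
halt.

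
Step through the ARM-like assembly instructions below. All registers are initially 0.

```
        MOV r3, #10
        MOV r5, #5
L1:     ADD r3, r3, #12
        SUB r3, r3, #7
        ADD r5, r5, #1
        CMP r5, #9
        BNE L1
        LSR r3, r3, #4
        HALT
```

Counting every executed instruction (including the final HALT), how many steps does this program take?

MOV r3, #10 → r3=10
MOV r5, #5 → r5=5
ADD r3, r3, #12 → r3=10+12=22
SUB r3, r3, #7 → r3=22-7=15
ADD r5, r5, #1 → r5=5+1=6
CMP r5, #9  (cmp 6,9)
BNE L1: taken
ADD r3, r3, #12 → r3=15+12=27
SUB r3, r3, #7 → r3=27-7=20
ADD r5, r5, #1 → r5=6+1=7
CMP r5, #9  (cmp 7,9)
BNE L1: taken
ADD r3, r3, #12 → r3=20+12=32
SUB r3, r3, #7 → r3=32-7=25
ADD r5, r5, #1 → r5=7+1=8
CMP r5, #9  (cmp 8,9)
BNE L1: taken
ADD r3, r3, #12 → r3=25+12=37
SUB r3, r3, #7 → r3=37-7=30
ADD r5, r5, #1 → r5=8+1=9
CMP r5, #9  (cmp 9,9)
BNE L1: not taken
LSR r3, r3, #4 → r3=30>>4=1
halt.
Total executed instructions: 24.

24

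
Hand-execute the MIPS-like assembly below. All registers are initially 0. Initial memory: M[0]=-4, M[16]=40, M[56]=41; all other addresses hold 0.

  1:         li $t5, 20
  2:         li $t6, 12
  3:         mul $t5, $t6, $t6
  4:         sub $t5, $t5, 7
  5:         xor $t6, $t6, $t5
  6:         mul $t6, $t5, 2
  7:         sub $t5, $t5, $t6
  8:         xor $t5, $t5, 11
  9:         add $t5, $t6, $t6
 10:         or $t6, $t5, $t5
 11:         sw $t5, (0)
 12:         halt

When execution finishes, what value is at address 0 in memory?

$t5=20
$t6=12
$t5=12*12=144
$t5=144-7=137
$t6=12^137=133
$t6=137*2=274
$t5=137-274=-137
$t5=(-137)^11=-132
$t5=274+274=548
$t6=548|548=548
sw $t5, (0) → M[0]=548
halt.

548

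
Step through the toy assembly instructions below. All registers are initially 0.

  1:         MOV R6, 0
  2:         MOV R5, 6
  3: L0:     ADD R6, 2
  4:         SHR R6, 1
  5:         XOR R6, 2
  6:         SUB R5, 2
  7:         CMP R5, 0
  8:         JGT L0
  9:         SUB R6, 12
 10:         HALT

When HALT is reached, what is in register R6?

after MOV R6, 0: R6=0
after MOV R5, 6: R5=6
after ADD R6, 2: R6=0+2=2
after SHR R6, 1: R6=2>>1=1
after XOR R6, 2: R6=1^2=3
after SUB R5, 2: R5=6-2=4
CMP R5, 0  (cmp 4,0)
JGT L0: taken
after ADD R6, 2: R6=3+2=5
after SHR R6, 1: R6=5>>1=2
after XOR R6, 2: R6=2^2=0
after SUB R5, 2: R5=4-2=2
CMP R5, 0  (cmp 2,0)
JGT L0: taken
after ADD R6, 2: R6=0+2=2
after SHR R6, 1: R6=2>>1=1
after XOR R6, 2: R6=1^2=3
after SUB R5, 2: R5=2-2=0
CMP R5, 0  (cmp 0,0)
JGT L0: not taken
after SUB R6, 12: R6=3-12=-9
halt.

-9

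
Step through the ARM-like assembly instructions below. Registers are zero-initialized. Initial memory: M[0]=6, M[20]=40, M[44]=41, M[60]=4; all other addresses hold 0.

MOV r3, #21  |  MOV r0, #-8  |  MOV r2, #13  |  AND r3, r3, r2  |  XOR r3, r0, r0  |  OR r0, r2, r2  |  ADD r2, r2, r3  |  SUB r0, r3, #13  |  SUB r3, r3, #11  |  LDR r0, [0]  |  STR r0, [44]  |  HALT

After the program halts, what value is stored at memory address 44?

MOV r3, #21 → r3=21
MOV r0, #-8 → r0=-8
MOV r2, #13 → r2=13
AND r3, r3, r2 → r3=21&13=5
XOR r3, r0, r0 → r3=(-8)^(-8)=0
OR r0, r2, r2 → r0=13|13=13
ADD r2, r2, r3 → r2=13+0=13
SUB r0, r3, #13 → r0=0-13=-13
SUB r3, r3, #11 → r3=0-11=-11
LDR r0, [0] → r0=M[0]=6
STR r0, [44] → M[44]=6
halt.

6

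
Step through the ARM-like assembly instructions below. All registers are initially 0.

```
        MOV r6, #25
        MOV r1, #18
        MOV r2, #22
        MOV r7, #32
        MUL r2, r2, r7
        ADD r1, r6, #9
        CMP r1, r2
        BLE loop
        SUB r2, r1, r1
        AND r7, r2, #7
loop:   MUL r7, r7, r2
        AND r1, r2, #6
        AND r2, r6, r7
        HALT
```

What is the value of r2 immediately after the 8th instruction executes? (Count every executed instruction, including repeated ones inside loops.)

MOV r6, #25 → r6=25
MOV r1, #18 → r1=18
MOV r2, #22 → r2=22
MOV r7, #32 → r7=32
MUL r2, r2, r7 → r2=22*32=704
ADD r1, r6, #9 → r1=25+9=34
CMP r1, r2  (cmp 34,704)
BLE loop: taken
After step 8: r2 = 704.

704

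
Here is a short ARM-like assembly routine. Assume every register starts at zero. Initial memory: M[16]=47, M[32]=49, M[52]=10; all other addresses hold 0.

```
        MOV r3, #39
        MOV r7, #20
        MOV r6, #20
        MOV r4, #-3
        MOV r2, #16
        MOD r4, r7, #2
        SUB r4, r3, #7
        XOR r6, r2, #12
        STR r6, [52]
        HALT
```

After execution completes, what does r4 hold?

32

MOV r3, #39 → r3=39
MOV r7, #20 → r7=20
MOV r6, #20 → r6=20
MOV r4, #-3 → r4=-3
MOV r2, #16 → r2=16
MOD r4, r7, #2 → r4=20%2=0
SUB r4, r3, #7 → r4=39-7=32
XOR r6, r2, #12 → r6=16^12=28
STR r6, [52] → M[52]=28
halt.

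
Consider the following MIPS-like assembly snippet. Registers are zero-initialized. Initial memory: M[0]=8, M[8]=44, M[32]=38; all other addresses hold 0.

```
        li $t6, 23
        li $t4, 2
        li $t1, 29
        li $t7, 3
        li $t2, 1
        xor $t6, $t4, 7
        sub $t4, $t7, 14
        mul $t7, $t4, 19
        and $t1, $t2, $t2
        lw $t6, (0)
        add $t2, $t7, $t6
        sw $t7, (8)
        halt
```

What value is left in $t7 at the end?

li $t6, 23 → $t6=23
li $t4, 2 → $t4=2
li $t1, 29 → $t1=29
li $t7, 3 → $t7=3
li $t2, 1 → $t2=1
xor $t6, $t4, 7 → $t6=2^7=5
sub $t4, $t7, 14 → $t4=3-14=-11
mul $t7, $t4, 19 → $t7=(-11)*19=-209
and $t1, $t2, $t2 → $t1=1&1=1
lw $t6, (0) → $t6=M[0]=8
add $t2, $t7, $t6 → $t2=(-209)+8=-201
sw $t7, (8) → M[8]=-209
halt.

-209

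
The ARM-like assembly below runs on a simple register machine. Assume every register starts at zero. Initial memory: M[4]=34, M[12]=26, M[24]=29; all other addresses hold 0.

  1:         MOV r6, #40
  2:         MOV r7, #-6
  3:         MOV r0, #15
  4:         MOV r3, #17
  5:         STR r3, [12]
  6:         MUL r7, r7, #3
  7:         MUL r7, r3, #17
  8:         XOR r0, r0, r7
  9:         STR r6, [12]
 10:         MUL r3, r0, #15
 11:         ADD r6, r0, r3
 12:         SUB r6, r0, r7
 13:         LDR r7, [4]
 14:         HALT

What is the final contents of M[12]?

40

MOV r6, #40 → r6=40
MOV r7, #-6 → r7=-6
MOV r0, #15 → r0=15
MOV r3, #17 → r3=17
STR r3, [12] → M[12]=17
MUL r7, r7, #3 → r7=(-6)*3=-18
MUL r7, r3, #17 → r7=17*17=289
XOR r0, r0, r7 → r0=15^289=302
STR r6, [12] → M[12]=40
MUL r3, r0, #15 → r3=302*15=4530
ADD r6, r0, r3 → r6=302+4530=4832
SUB r6, r0, r7 → r6=302-289=13
LDR r7, [4] → r7=M[4]=34
halt.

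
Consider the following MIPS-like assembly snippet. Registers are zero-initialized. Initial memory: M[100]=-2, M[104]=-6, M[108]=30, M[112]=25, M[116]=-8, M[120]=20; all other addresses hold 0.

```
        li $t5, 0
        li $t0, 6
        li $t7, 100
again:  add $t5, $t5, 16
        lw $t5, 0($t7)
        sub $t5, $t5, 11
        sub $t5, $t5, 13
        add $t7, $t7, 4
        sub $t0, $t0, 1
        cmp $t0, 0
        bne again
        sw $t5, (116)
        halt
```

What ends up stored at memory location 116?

after li $t5, 0: $t5=0
after li $t0, 6: $t0=6
after li $t7, 100: $t7=100
after add $t5, $t5, 16: $t5=0+16=16
after lw $t5, 0($t7): $t5=M[100]=-2
after sub $t5, $t5, 11: $t5=(-2)-11=-13
after sub $t5, $t5, 13: $t5=(-13)-13=-26
after add $t7, $t7, 4: $t7=100+4=104
after sub $t0, $t0, 1: $t0=6-1=5
cmp $t0, 0  (cmp 5,0)
bne again: taken
after add $t5, $t5, 16: $t5=(-26)+16=-10
after lw $t5, 0($t7): $t5=M[104]=-6
after sub $t5, $t5, 11: $t5=(-6)-11=-17
after sub $t5, $t5, 13: $t5=(-17)-13=-30
after add $t7, $t7, 4: $t7=104+4=108
after sub $t0, $t0, 1: $t0=5-1=4
cmp $t0, 0  (cmp 4,0)
bne again: taken
after add $t5, $t5, 16: $t5=(-30)+16=-14
after lw $t5, 0($t7): $t5=M[108]=30
after sub $t5, $t5, 11: $t5=30-11=19
after sub $t5, $t5, 13: $t5=19-13=6
after add $t7, $t7, 4: $t7=108+4=112
after sub $t0, $t0, 1: $t0=4-1=3
cmp $t0, 0  (cmp 3,0)
bne again: taken
after add $t5, $t5, 16: $t5=6+16=22
after lw $t5, 0($t7): $t5=M[112]=25
after sub $t5, $t5, 11: $t5=25-11=14
after sub $t5, $t5, 13: $t5=14-13=1
after add $t7, $t7, 4: $t7=112+4=116
after sub $t0, $t0, 1: $t0=3-1=2
cmp $t0, 0  (cmp 2,0)
bne again: taken
after add $t5, $t5, 16: $t5=1+16=17
after lw $t5, 0($t7): $t5=M[116]=-8
after sub $t5, $t5, 11: $t5=(-8)-11=-19
after sub $t5, $t5, 13: $t5=(-19)-13=-32
after add $t7, $t7, 4: $t7=116+4=120
after sub $t0, $t0, 1: $t0=2-1=1
cmp $t0, 0  (cmp 1,0)
bne again: taken
after add $t5, $t5, 16: $t5=(-32)+16=-16
after lw $t5, 0($t7): $t5=M[120]=20
after sub $t5, $t5, 11: $t5=20-11=9
after sub $t5, $t5, 13: $t5=9-13=-4
after add $t7, $t7, 4: $t7=120+4=124
after sub $t0, $t0, 1: $t0=1-1=0
cmp $t0, 0  (cmp 0,0)
bne again: not taken
sw $t5, (116) → M[116]=-4
halt.

-4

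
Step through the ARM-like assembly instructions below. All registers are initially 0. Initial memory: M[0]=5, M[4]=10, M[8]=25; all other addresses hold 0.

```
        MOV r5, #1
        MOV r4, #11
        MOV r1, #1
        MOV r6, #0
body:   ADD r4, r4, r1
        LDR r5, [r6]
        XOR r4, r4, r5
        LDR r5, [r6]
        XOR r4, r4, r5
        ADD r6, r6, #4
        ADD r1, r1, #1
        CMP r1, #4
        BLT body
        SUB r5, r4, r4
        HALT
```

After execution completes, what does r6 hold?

after MOV r5, #1: r5=1
after MOV r4, #11: r4=11
after MOV r1, #1: r1=1
after MOV r6, #0: r6=0
after ADD r4, r4, r1: r4=11+1=12
after LDR r5, [r6]: r5=M[0]=5
after XOR r4, r4, r5: r4=12^5=9
after LDR r5, [r6]: r5=M[0]=5
after XOR r4, r4, r5: r4=9^5=12
after ADD r6, r6, #4: r6=0+4=4
after ADD r1, r1, #1: r1=1+1=2
CMP r1, #4  (cmp 2,4)
BLT body: taken
after ADD r4, r4, r1: r4=12+2=14
after LDR r5, [r6]: r5=M[4]=10
after XOR r4, r4, r5: r4=14^10=4
after LDR r5, [r6]: r5=M[4]=10
after XOR r4, r4, r5: r4=4^10=14
after ADD r6, r6, #4: r6=4+4=8
after ADD r1, r1, #1: r1=2+1=3
CMP r1, #4  (cmp 3,4)
BLT body: taken
after ADD r4, r4, r1: r4=14+3=17
after LDR r5, [r6]: r5=M[8]=25
after XOR r4, r4, r5: r4=17^25=8
after LDR r5, [r6]: r5=M[8]=25
after XOR r4, r4, r5: r4=8^25=17
after ADD r6, r6, #4: r6=8+4=12
after ADD r1, r1, #1: r1=3+1=4
CMP r1, #4  (cmp 4,4)
BLT body: not taken
after SUB r5, r4, r4: r5=17-17=0
halt.

12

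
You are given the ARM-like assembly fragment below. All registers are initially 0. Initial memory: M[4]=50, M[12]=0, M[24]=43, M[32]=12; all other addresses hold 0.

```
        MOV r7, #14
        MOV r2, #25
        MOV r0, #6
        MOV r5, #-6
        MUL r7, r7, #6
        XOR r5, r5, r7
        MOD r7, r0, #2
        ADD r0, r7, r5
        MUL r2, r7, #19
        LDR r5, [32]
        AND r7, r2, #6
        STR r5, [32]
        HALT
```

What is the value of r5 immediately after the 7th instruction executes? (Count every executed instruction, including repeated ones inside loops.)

MOV r7, #14 → r7=14
MOV r2, #25 → r2=25
MOV r0, #6 → r0=6
MOV r5, #-6 → r5=-6
MUL r7, r7, #6 → r7=14*6=84
XOR r5, r5, r7 → r5=(-6)^84=-82
MOD r7, r0, #2 → r7=6%2=0
After step 7: r5 = -82.

-82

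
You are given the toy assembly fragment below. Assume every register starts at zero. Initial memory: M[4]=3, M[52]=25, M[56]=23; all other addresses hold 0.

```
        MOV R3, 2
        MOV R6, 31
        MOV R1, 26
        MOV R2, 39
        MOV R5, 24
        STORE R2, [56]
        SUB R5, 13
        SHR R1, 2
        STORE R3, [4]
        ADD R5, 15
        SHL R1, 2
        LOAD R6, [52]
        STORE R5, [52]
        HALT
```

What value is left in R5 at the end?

26

after MOV R3, 2: R3=2
after MOV R6, 31: R6=31
after MOV R1, 26: R1=26
after MOV R2, 39: R2=39
after MOV R5, 24: R5=24
STORE R2, [56] → M[56]=39
after SUB R5, 13: R5=24-13=11
after SHR R1, 2: R1=26>>2=6
STORE R3, [4] → M[4]=2
after ADD R5, 15: R5=11+15=26
after SHL R1, 2: R1=6<<2=24
after LOAD R6, [52]: R6=M[52]=25
STORE R5, [52] → M[52]=26
halt.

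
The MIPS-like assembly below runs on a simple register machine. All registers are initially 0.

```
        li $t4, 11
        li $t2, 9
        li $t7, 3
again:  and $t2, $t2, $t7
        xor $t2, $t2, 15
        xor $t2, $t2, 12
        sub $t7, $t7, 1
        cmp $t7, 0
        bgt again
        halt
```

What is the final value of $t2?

2

after li $t4, 11: $t4=11
after li $t2, 9: $t2=9
after li $t7, 3: $t7=3
after and $t2, $t2, $t7: $t2=9&3=1
after xor $t2, $t2, 15: $t2=1^15=14
after xor $t2, $t2, 12: $t2=14^12=2
after sub $t7, $t7, 1: $t7=3-1=2
cmp $t7, 0  (cmp 2,0)
bgt again: taken
after and $t2, $t2, $t7: $t2=2&2=2
after xor $t2, $t2, 15: $t2=2^15=13
after xor $t2, $t2, 12: $t2=13^12=1
after sub $t7, $t7, 1: $t7=2-1=1
cmp $t7, 0  (cmp 1,0)
bgt again: taken
after and $t2, $t2, $t7: $t2=1&1=1
after xor $t2, $t2, 15: $t2=1^15=14
after xor $t2, $t2, 12: $t2=14^12=2
after sub $t7, $t7, 1: $t7=1-1=0
cmp $t7, 0  (cmp 0,0)
bgt again: not taken
halt.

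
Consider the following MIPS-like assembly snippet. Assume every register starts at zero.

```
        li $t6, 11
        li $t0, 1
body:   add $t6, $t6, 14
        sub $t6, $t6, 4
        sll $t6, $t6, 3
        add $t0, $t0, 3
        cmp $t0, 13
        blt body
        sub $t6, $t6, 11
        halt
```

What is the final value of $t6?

li $t6, 11 → $t6=11
li $t0, 1 → $t0=1
add $t6, $t6, 14 → $t6=11+14=25
sub $t6, $t6, 4 → $t6=25-4=21
sll $t6, $t6, 3 → $t6=21<<3=168
add $t0, $t0, 3 → $t0=1+3=4
cmp $t0, 13  (cmp 4,13)
blt body: taken
add $t6, $t6, 14 → $t6=168+14=182
sub $t6, $t6, 4 → $t6=182-4=178
sll $t6, $t6, 3 → $t6=178<<3=1424
add $t0, $t0, 3 → $t0=4+3=7
cmp $t0, 13  (cmp 7,13)
blt body: taken
add $t6, $t6, 14 → $t6=1424+14=1438
sub $t6, $t6, 4 → $t6=1438-4=1434
sll $t6, $t6, 3 → $t6=1434<<3=11472
add $t0, $t0, 3 → $t0=7+3=10
cmp $t0, 13  (cmp 10,13)
blt body: taken
add $t6, $t6, 14 → $t6=11472+14=11486
sub $t6, $t6, 4 → $t6=11486-4=11482
sll $t6, $t6, 3 → $t6=11482<<3=91856
add $t0, $t0, 3 → $t0=10+3=13
cmp $t0, 13  (cmp 13,13)
blt body: not taken
sub $t6, $t6, 11 → $t6=91856-11=91845
halt.

91845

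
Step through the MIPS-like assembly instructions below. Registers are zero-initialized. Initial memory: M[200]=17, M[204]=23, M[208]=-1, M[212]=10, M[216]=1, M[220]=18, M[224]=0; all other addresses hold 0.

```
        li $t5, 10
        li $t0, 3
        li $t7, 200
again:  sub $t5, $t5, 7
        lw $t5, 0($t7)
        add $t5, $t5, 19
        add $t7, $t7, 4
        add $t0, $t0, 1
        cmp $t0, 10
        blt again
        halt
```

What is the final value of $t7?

li $t5, 10 → $t5=10
li $t0, 3 → $t0=3
li $t7, 200 → $t7=200
sub $t5, $t5, 7 → $t5=10-7=3
lw $t5, 0($t7) → $t5=M[200]=17
add $t5, $t5, 19 → $t5=17+19=36
add $t7, $t7, 4 → $t7=200+4=204
add $t0, $t0, 1 → $t0=3+1=4
cmp $t0, 10  (cmp 4,10)
blt again: taken
sub $t5, $t5, 7 → $t5=36-7=29
lw $t5, 0($t7) → $t5=M[204]=23
add $t5, $t5, 19 → $t5=23+19=42
add $t7, $t7, 4 → $t7=204+4=208
add $t0, $t0, 1 → $t0=4+1=5
cmp $t0, 10  (cmp 5,10)
blt again: taken
sub $t5, $t5, 7 → $t5=42-7=35
lw $t5, 0($t7) → $t5=M[208]=-1
add $t5, $t5, 19 → $t5=(-1)+19=18
add $t7, $t7, 4 → $t7=208+4=212
add $t0, $t0, 1 → $t0=5+1=6
cmp $t0, 10  (cmp 6,10)
blt again: taken
sub $t5, $t5, 7 → $t5=18-7=11
lw $t5, 0($t7) → $t5=M[212]=10
add $t5, $t5, 19 → $t5=10+19=29
add $t7, $t7, 4 → $t7=212+4=216
add $t0, $t0, 1 → $t0=6+1=7
cmp $t0, 10  (cmp 7,10)
blt again: taken
sub $t5, $t5, 7 → $t5=29-7=22
lw $t5, 0($t7) → $t5=M[216]=1
add $t5, $t5, 19 → $t5=1+19=20
add $t7, $t7, 4 → $t7=216+4=220
add $t0, $t0, 1 → $t0=7+1=8
cmp $t0, 10  (cmp 8,10)
blt again: taken
sub $t5, $t5, 7 → $t5=20-7=13
lw $t5, 0($t7) → $t5=M[220]=18
add $t5, $t5, 19 → $t5=18+19=37
add $t7, $t7, 4 → $t7=220+4=224
add $t0, $t0, 1 → $t0=8+1=9
cmp $t0, 10  (cmp 9,10)
blt again: taken
sub $t5, $t5, 7 → $t5=37-7=30
lw $t5, 0($t7) → $t5=M[224]=0
add $t5, $t5, 19 → $t5=0+19=19
add $t7, $t7, 4 → $t7=224+4=228
add $t0, $t0, 1 → $t0=9+1=10
cmp $t0, 10  (cmp 10,10)
blt again: not taken
halt.

228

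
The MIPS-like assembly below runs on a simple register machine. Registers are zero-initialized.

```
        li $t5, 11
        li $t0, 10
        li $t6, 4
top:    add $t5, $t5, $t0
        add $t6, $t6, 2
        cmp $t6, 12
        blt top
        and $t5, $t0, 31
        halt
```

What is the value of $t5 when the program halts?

after li $t5, 11: $t5=11
after li $t0, 10: $t0=10
after li $t6, 4: $t6=4
after add $t5, $t5, $t0: $t5=11+10=21
after add $t6, $t6, 2: $t6=4+2=6
cmp $t6, 12  (cmp 6,12)
blt top: taken
after add $t5, $t5, $t0: $t5=21+10=31
after add $t6, $t6, 2: $t6=6+2=8
cmp $t6, 12  (cmp 8,12)
blt top: taken
after add $t5, $t5, $t0: $t5=31+10=41
after add $t6, $t6, 2: $t6=8+2=10
cmp $t6, 12  (cmp 10,12)
blt top: taken
after add $t5, $t5, $t0: $t5=41+10=51
after add $t6, $t6, 2: $t6=10+2=12
cmp $t6, 12  (cmp 12,12)
blt top: not taken
after and $t5, $t0, 31: $t5=10&31=10
halt.

10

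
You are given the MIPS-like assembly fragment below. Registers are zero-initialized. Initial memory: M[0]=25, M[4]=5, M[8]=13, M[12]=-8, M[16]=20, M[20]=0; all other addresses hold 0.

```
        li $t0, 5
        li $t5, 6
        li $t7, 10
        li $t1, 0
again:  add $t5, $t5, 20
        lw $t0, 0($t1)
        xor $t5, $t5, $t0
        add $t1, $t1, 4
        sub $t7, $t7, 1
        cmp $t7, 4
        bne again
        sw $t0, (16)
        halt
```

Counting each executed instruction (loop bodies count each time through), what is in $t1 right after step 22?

12

li $t0, 5 → $t0=5
li $t5, 6 → $t5=6
li $t7, 10 → $t7=10
li $t1, 0 → $t1=0
add $t5, $t5, 20 → $t5=6+20=26
lw $t0, 0($t1) → $t0=M[0]=25
xor $t5, $t5, $t0 → $t5=26^25=3
add $t1, $t1, 4 → $t1=0+4=4
sub $t7, $t7, 1 → $t7=10-1=9
cmp $t7, 4  (cmp 9,4)
bne again: taken
add $t5, $t5, 20 → $t5=3+20=23
lw $t0, 0($t1) → $t0=M[4]=5
xor $t5, $t5, $t0 → $t5=23^5=18
add $t1, $t1, 4 → $t1=4+4=8
sub $t7, $t7, 1 → $t7=9-1=8
cmp $t7, 4  (cmp 8,4)
bne again: taken
add $t5, $t5, 20 → $t5=18+20=38
lw $t0, 0($t1) → $t0=M[8]=13
xor $t5, $t5, $t0 → $t5=38^13=43
add $t1, $t1, 4 → $t1=8+4=12
After step 22: $t1 = 12.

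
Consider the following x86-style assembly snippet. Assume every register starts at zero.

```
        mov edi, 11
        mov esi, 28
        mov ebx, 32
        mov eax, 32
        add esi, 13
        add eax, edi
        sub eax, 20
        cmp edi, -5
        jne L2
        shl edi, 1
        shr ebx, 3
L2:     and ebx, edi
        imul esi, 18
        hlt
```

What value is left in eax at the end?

after mov edi, 11: edi=11
after mov esi, 28: esi=28
after mov ebx, 32: ebx=32
after mov eax, 32: eax=32
after add esi, 13: esi=28+13=41
after add eax, edi: eax=32+11=43
after sub eax, 20: eax=43-20=23
cmp edi, -5  (cmp 11,-5)
jne L2: taken
after and ebx, edi: ebx=32&11=0
after imul esi, 18: esi=41*18=738
halt.

23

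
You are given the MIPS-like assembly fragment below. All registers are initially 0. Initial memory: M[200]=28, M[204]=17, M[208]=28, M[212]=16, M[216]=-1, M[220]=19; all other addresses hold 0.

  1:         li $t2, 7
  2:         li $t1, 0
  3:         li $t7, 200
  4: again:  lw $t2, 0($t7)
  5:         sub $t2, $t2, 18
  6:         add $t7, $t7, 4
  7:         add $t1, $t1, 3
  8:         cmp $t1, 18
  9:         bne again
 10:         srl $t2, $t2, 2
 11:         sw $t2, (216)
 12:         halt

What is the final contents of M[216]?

0

$t2=7
$t1=0
$t7=200
$t2=M[200]=28
$t2=28-18=10
$t7=200+4=204
$t1=0+3=3
cmp $t1, 18  (cmp 3,18)
bne again: taken
$t2=M[204]=17
$t2=17-18=-1
$t7=204+4=208
$t1=3+3=6
cmp $t1, 18  (cmp 6,18)
bne again: taken
$t2=M[208]=28
$t2=28-18=10
$t7=208+4=212
$t1=6+3=9
cmp $t1, 18  (cmp 9,18)
bne again: taken
$t2=M[212]=16
$t2=16-18=-2
$t7=212+4=216
$t1=9+3=12
cmp $t1, 18  (cmp 12,18)
bne again: taken
$t2=M[216]=-1
$t2=(-1)-18=-19
$t7=216+4=220
$t1=12+3=15
cmp $t1, 18  (cmp 15,18)
bne again: taken
$t2=M[220]=19
$t2=19-18=1
$t7=220+4=224
$t1=15+3=18
cmp $t1, 18  (cmp 18,18)
bne again: not taken
$t2=1>>2=0
sw $t2, (216) → M[216]=0
halt.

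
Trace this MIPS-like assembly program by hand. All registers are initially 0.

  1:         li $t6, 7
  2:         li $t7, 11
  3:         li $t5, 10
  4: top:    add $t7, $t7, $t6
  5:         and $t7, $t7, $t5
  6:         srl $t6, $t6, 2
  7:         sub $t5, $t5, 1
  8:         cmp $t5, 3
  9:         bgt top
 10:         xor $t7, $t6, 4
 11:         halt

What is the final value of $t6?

0

after li $t6, 7: $t6=7
after li $t7, 11: $t7=11
after li $t5, 10: $t5=10
after add $t7, $t7, $t6: $t7=11+7=18
after and $t7, $t7, $t5: $t7=18&10=2
after srl $t6, $t6, 2: $t6=7>>2=1
after sub $t5, $t5, 1: $t5=10-1=9
cmp $t5, 3  (cmp 9,3)
bgt top: taken
after add $t7, $t7, $t6: $t7=2+1=3
after and $t7, $t7, $t5: $t7=3&9=1
after srl $t6, $t6, 2: $t6=1>>2=0
after sub $t5, $t5, 1: $t5=9-1=8
cmp $t5, 3  (cmp 8,3)
bgt top: taken
after add $t7, $t7, $t6: $t7=1+0=1
after and $t7, $t7, $t5: $t7=1&8=0
after srl $t6, $t6, 2: $t6=0>>2=0
after sub $t5, $t5, 1: $t5=8-1=7
cmp $t5, 3  (cmp 7,3)
bgt top: taken
after add $t7, $t7, $t6: $t7=0+0=0
after and $t7, $t7, $t5: $t7=0&7=0
after srl $t6, $t6, 2: $t6=0>>2=0
after sub $t5, $t5, 1: $t5=7-1=6
cmp $t5, 3  (cmp 6,3)
bgt top: taken
after add $t7, $t7, $t6: $t7=0+0=0
after and $t7, $t7, $t5: $t7=0&6=0
after srl $t6, $t6, 2: $t6=0>>2=0
after sub $t5, $t5, 1: $t5=6-1=5
cmp $t5, 3  (cmp 5,3)
bgt top: taken
after add $t7, $t7, $t6: $t7=0+0=0
after and $t7, $t7, $t5: $t7=0&5=0
after srl $t6, $t6, 2: $t6=0>>2=0
after sub $t5, $t5, 1: $t5=5-1=4
cmp $t5, 3  (cmp 4,3)
bgt top: taken
after add $t7, $t7, $t6: $t7=0+0=0
after and $t7, $t7, $t5: $t7=0&4=0
after srl $t6, $t6, 2: $t6=0>>2=0
after sub $t5, $t5, 1: $t5=4-1=3
cmp $t5, 3  (cmp 3,3)
bgt top: not taken
after xor $t7, $t6, 4: $t7=0^4=4
halt.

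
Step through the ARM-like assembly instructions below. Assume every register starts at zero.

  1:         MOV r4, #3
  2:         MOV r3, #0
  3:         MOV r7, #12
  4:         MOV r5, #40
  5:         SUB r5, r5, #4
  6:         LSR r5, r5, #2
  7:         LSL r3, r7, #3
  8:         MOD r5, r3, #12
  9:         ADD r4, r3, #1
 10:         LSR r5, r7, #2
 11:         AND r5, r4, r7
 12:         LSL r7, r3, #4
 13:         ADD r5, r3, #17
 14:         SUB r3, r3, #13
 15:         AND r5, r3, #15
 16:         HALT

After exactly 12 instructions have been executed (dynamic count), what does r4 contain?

97

after MOV r4, #3: r4=3
after MOV r3, #0: r3=0
after MOV r7, #12: r7=12
after MOV r5, #40: r5=40
after SUB r5, r5, #4: r5=40-4=36
after LSR r5, r5, #2: r5=36>>2=9
after LSL r3, r7, #3: r3=12<<3=96
after MOD r5, r3, #12: r5=96%12=0
after ADD r4, r3, #1: r4=96+1=97
after LSR r5, r7, #2: r5=12>>2=3
after AND r5, r4, r7: r5=97&12=0
after LSL r7, r3, #4: r7=96<<4=1536
After step 12: r4 = 97.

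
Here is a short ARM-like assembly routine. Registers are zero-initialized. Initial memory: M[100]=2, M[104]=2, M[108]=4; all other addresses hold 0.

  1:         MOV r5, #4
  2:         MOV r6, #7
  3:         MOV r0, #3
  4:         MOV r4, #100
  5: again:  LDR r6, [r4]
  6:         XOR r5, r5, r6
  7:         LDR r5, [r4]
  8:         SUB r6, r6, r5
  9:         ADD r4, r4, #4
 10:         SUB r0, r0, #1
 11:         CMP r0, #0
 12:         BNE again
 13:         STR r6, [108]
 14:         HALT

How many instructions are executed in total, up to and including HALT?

30

MOV r5, #4 → r5=4
MOV r6, #7 → r6=7
MOV r0, #3 → r0=3
MOV r4, #100 → r4=100
LDR r6, [r4] → r6=M[100]=2
XOR r5, r5, r6 → r5=4^2=6
LDR r5, [r4] → r5=M[100]=2
SUB r6, r6, r5 → r6=2-2=0
ADD r4, r4, #4 → r4=100+4=104
SUB r0, r0, #1 → r0=3-1=2
CMP r0, #0  (cmp 2,0)
BNE again: taken
LDR r6, [r4] → r6=M[104]=2
XOR r5, r5, r6 → r5=2^2=0
LDR r5, [r4] → r5=M[104]=2
SUB r6, r6, r5 → r6=2-2=0
ADD r4, r4, #4 → r4=104+4=108
SUB r0, r0, #1 → r0=2-1=1
CMP r0, #0  (cmp 1,0)
BNE again: taken
LDR r6, [r4] → r6=M[108]=4
XOR r5, r5, r6 → r5=2^4=6
LDR r5, [r4] → r5=M[108]=4
SUB r6, r6, r5 → r6=4-4=0
ADD r4, r4, #4 → r4=108+4=112
SUB r0, r0, #1 → r0=1-1=0
CMP r0, #0  (cmp 0,0)
BNE again: not taken
STR r6, [108] → M[108]=0
halt.
Total executed instructions: 30.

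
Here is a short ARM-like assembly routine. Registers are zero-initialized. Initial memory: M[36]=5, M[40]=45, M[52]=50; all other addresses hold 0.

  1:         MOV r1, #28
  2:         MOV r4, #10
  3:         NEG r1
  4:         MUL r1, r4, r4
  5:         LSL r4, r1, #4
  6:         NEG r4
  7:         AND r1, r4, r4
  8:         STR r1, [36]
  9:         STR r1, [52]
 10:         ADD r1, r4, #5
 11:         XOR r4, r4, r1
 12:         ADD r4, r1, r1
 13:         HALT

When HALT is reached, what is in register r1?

r1=28
r4=10
r1=-(28)=-28
r1=10*10=100
r4=100<<4=1600
r4=-(1600)=-1600
r1=(-1600)&(-1600)=-1600
STR r1, [36] → M[36]=-1600
STR r1, [52] → M[52]=-1600
r1=(-1600)+5=-1595
r4=(-1600)^(-1595)=5
r4=(-1595)+(-1595)=-3190
halt.

-1595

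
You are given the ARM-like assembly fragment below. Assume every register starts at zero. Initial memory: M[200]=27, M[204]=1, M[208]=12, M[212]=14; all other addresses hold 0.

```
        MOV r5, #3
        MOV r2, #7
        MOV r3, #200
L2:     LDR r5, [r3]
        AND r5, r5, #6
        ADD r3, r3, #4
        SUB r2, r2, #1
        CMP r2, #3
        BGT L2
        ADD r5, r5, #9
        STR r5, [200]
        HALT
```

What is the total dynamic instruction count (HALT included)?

30

after MOV r5, #3: r5=3
after MOV r2, #7: r2=7
after MOV r3, #200: r3=200
after LDR r5, [r3]: r5=M[200]=27
after AND r5, r5, #6: r5=27&6=2
after ADD r3, r3, #4: r3=200+4=204
after SUB r2, r2, #1: r2=7-1=6
CMP r2, #3  (cmp 6,3)
BGT L2: taken
after LDR r5, [r3]: r5=M[204]=1
after AND r5, r5, #6: r5=1&6=0
after ADD r3, r3, #4: r3=204+4=208
after SUB r2, r2, #1: r2=6-1=5
CMP r2, #3  (cmp 5,3)
BGT L2: taken
after LDR r5, [r3]: r5=M[208]=12
after AND r5, r5, #6: r5=12&6=4
after ADD r3, r3, #4: r3=208+4=212
after SUB r2, r2, #1: r2=5-1=4
CMP r2, #3  (cmp 4,3)
BGT L2: taken
after LDR r5, [r3]: r5=M[212]=14
after AND r5, r5, #6: r5=14&6=6
after ADD r3, r3, #4: r3=212+4=216
after SUB r2, r2, #1: r2=4-1=3
CMP r2, #3  (cmp 3,3)
BGT L2: not taken
after ADD r5, r5, #9: r5=6+9=15
STR r5, [200] → M[200]=15
halt.
Total executed instructions: 30.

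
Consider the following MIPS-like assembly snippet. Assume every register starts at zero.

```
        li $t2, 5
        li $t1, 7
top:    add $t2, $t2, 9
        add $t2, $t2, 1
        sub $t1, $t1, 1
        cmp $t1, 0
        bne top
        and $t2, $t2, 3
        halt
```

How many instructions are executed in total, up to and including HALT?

39

li $t2, 5 → $t2=5
li $t1, 7 → $t1=7
add $t2, $t2, 9 → $t2=5+9=14
add $t2, $t2, 1 → $t2=14+1=15
sub $t1, $t1, 1 → $t1=7-1=6
cmp $t1, 0  (cmp 6,0)
bne top: taken
add $t2, $t2, 9 → $t2=15+9=24
add $t2, $t2, 1 → $t2=24+1=25
sub $t1, $t1, 1 → $t1=6-1=5
cmp $t1, 0  (cmp 5,0)
bne top: taken
add $t2, $t2, 9 → $t2=25+9=34
add $t2, $t2, 1 → $t2=34+1=35
sub $t1, $t1, 1 → $t1=5-1=4
cmp $t1, 0  (cmp 4,0)
bne top: taken
add $t2, $t2, 9 → $t2=35+9=44
add $t2, $t2, 1 → $t2=44+1=45
sub $t1, $t1, 1 → $t1=4-1=3
cmp $t1, 0  (cmp 3,0)
bne top: taken
add $t2, $t2, 9 → $t2=45+9=54
add $t2, $t2, 1 → $t2=54+1=55
sub $t1, $t1, 1 → $t1=3-1=2
cmp $t1, 0  (cmp 2,0)
bne top: taken
add $t2, $t2, 9 → $t2=55+9=64
add $t2, $t2, 1 → $t2=64+1=65
sub $t1, $t1, 1 → $t1=2-1=1
cmp $t1, 0  (cmp 1,0)
bne top: taken
add $t2, $t2, 9 → $t2=65+9=74
add $t2, $t2, 1 → $t2=74+1=75
sub $t1, $t1, 1 → $t1=1-1=0
cmp $t1, 0  (cmp 0,0)
bne top: not taken
and $t2, $t2, 3 → $t2=75&3=3
halt.
Total executed instructions: 39.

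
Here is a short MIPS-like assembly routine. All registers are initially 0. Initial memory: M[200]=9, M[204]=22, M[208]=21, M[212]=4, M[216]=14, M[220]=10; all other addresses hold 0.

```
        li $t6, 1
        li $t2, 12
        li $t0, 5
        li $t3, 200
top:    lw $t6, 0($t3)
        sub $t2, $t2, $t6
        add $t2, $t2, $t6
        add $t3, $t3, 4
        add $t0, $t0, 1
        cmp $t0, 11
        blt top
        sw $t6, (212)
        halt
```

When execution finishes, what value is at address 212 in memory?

10

after li $t6, 1: $t6=1
after li $t2, 12: $t2=12
after li $t0, 5: $t0=5
after li $t3, 200: $t3=200
after lw $t6, 0($t3): $t6=M[200]=9
after sub $t2, $t2, $t6: $t2=12-9=3
after add $t2, $t2, $t6: $t2=3+9=12
after add $t3, $t3, 4: $t3=200+4=204
after add $t0, $t0, 1: $t0=5+1=6
cmp $t0, 11  (cmp 6,11)
blt top: taken
after lw $t6, 0($t3): $t6=M[204]=22
after sub $t2, $t2, $t6: $t2=12-22=-10
after add $t2, $t2, $t6: $t2=(-10)+22=12
after add $t3, $t3, 4: $t3=204+4=208
after add $t0, $t0, 1: $t0=6+1=7
cmp $t0, 11  (cmp 7,11)
blt top: taken
after lw $t6, 0($t3): $t6=M[208]=21
after sub $t2, $t2, $t6: $t2=12-21=-9
after add $t2, $t2, $t6: $t2=(-9)+21=12
after add $t3, $t3, 4: $t3=208+4=212
after add $t0, $t0, 1: $t0=7+1=8
cmp $t0, 11  (cmp 8,11)
blt top: taken
after lw $t6, 0($t3): $t6=M[212]=4
after sub $t2, $t2, $t6: $t2=12-4=8
after add $t2, $t2, $t6: $t2=8+4=12
after add $t3, $t3, 4: $t3=212+4=216
after add $t0, $t0, 1: $t0=8+1=9
cmp $t0, 11  (cmp 9,11)
blt top: taken
after lw $t6, 0($t3): $t6=M[216]=14
after sub $t2, $t2, $t6: $t2=12-14=-2
after add $t2, $t2, $t6: $t2=(-2)+14=12
after add $t3, $t3, 4: $t3=216+4=220
after add $t0, $t0, 1: $t0=9+1=10
cmp $t0, 11  (cmp 10,11)
blt top: taken
after lw $t6, 0($t3): $t6=M[220]=10
after sub $t2, $t2, $t6: $t2=12-10=2
after add $t2, $t2, $t6: $t2=2+10=12
after add $t3, $t3, 4: $t3=220+4=224
after add $t0, $t0, 1: $t0=10+1=11
cmp $t0, 11  (cmp 11,11)
blt top: not taken
sw $t6, (212) → M[212]=10
halt.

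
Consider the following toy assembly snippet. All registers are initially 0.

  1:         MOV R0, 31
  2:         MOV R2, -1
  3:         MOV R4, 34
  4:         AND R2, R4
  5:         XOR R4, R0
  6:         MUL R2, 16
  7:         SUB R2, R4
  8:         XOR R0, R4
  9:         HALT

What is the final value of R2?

MOV R0, 31 → R0=31
MOV R2, -1 → R2=-1
MOV R4, 34 → R4=34
AND R2, R4 → R2=(-1)&34=34
XOR R4, R0 → R4=34^31=61
MUL R2, 16 → R2=34*16=544
SUB R2, R4 → R2=544-61=483
XOR R0, R4 → R0=31^61=34
halt.

483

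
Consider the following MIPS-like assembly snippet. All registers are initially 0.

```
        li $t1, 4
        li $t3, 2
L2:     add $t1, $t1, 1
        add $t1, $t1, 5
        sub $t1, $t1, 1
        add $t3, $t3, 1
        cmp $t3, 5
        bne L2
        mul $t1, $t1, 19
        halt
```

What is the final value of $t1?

361

li $t1, 4 → $t1=4
li $t3, 2 → $t3=2
add $t1, $t1, 1 → $t1=4+1=5
add $t1, $t1, 5 → $t1=5+5=10
sub $t1, $t1, 1 → $t1=10-1=9
add $t3, $t3, 1 → $t3=2+1=3
cmp $t3, 5  (cmp 3,5)
bne L2: taken
add $t1, $t1, 1 → $t1=9+1=10
add $t1, $t1, 5 → $t1=10+5=15
sub $t1, $t1, 1 → $t1=15-1=14
add $t3, $t3, 1 → $t3=3+1=4
cmp $t3, 5  (cmp 4,5)
bne L2: taken
add $t1, $t1, 1 → $t1=14+1=15
add $t1, $t1, 5 → $t1=15+5=20
sub $t1, $t1, 1 → $t1=20-1=19
add $t3, $t3, 1 → $t3=4+1=5
cmp $t3, 5  (cmp 5,5)
bne L2: not taken
mul $t1, $t1, 19 → $t1=19*19=361
halt.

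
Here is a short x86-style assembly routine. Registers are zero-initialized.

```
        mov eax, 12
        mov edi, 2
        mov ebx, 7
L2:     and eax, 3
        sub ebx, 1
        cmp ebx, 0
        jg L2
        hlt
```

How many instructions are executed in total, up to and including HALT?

after mov eax, 12: eax=12
after mov edi, 2: edi=2
after mov ebx, 7: ebx=7
after and eax, 3: eax=12&3=0
after sub ebx, 1: ebx=7-1=6
cmp ebx, 0  (cmp 6,0)
jg L2: taken
after and eax, 3: eax=0&3=0
after sub ebx, 1: ebx=6-1=5
cmp ebx, 0  (cmp 5,0)
jg L2: taken
after and eax, 3: eax=0&3=0
after sub ebx, 1: ebx=5-1=4
cmp ebx, 0  (cmp 4,0)
jg L2: taken
after and eax, 3: eax=0&3=0
after sub ebx, 1: ebx=4-1=3
cmp ebx, 0  (cmp 3,0)
jg L2: taken
after and eax, 3: eax=0&3=0
after sub ebx, 1: ebx=3-1=2
cmp ebx, 0  (cmp 2,0)
jg L2: taken
after and eax, 3: eax=0&3=0
after sub ebx, 1: ebx=2-1=1
cmp ebx, 0  (cmp 1,0)
jg L2: taken
after and eax, 3: eax=0&3=0
after sub ebx, 1: ebx=1-1=0
cmp ebx, 0  (cmp 0,0)
jg L2: not taken
halt.
Total executed instructions: 32.

32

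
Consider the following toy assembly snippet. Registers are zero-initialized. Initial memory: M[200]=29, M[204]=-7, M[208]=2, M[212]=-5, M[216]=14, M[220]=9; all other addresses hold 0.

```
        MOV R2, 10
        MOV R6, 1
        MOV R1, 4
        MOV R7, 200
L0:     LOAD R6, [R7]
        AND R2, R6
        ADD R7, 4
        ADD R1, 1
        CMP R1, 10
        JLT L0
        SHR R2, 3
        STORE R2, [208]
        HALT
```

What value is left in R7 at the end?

224

R2=10
R6=1
R1=4
R7=200
R6=M[200]=29
R2=10&29=8
R7=200+4=204
R1=4+1=5
CMP R1, 10  (cmp 5,10)
JLT L0: taken
R6=M[204]=-7
R2=8&(-7)=8
R7=204+4=208
R1=5+1=6
CMP R1, 10  (cmp 6,10)
JLT L0: taken
R6=M[208]=2
R2=8&2=0
R7=208+4=212
R1=6+1=7
CMP R1, 10  (cmp 7,10)
JLT L0: taken
R6=M[212]=-5
R2=0&(-5)=0
R7=212+4=216
R1=7+1=8
CMP R1, 10  (cmp 8,10)
JLT L0: taken
R6=M[216]=14
R2=0&14=0
R7=216+4=220
R1=8+1=9
CMP R1, 10  (cmp 9,10)
JLT L0: taken
R6=M[220]=9
R2=0&9=0
R7=220+4=224
R1=9+1=10
CMP R1, 10  (cmp 10,10)
JLT L0: not taken
R2=0>>3=0
STORE R2, [208] → M[208]=0
halt.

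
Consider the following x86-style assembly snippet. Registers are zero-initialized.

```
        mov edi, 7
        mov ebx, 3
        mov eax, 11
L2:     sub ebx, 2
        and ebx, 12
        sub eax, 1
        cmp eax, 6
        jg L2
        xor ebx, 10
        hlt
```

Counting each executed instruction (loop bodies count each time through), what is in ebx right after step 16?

8

mov edi, 7 → edi=7
mov ebx, 3 → ebx=3
mov eax, 11 → eax=11
sub ebx, 2 → ebx=3-2=1
and ebx, 12 → ebx=1&12=0
sub eax, 1 → eax=11-1=10
cmp eax, 6  (cmp 10,6)
jg L2: taken
sub ebx, 2 → ebx=0-2=-2
and ebx, 12 → ebx=(-2)&12=12
sub eax, 1 → eax=10-1=9
cmp eax, 6  (cmp 9,6)
jg L2: taken
sub ebx, 2 → ebx=12-2=10
and ebx, 12 → ebx=10&12=8
sub eax, 1 → eax=9-1=8
After step 16: ebx = 8.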